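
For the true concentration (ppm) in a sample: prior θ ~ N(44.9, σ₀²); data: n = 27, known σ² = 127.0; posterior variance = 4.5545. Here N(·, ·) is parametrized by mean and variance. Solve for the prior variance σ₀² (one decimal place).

σ₀² = 143.6

For the Normal–Normal model with known σ², precisions add: τ_n = τ₀ + n/σ².
So 1/σ₀² = 1/4.5545 − 27/127.0 = 0.219563 − 0.212598 = 0.006965.
Hence σ₀² = 1/0.006965 ≈ 143.6.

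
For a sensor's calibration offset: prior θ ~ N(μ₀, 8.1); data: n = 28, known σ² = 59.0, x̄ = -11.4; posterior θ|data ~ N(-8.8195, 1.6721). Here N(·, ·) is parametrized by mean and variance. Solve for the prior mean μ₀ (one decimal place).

The posterior mean is a precision-weighted average: μ_n = (τ₀μ₀ + τ_data·x̄)/(τ₀+τ_data), with τ₀=1/σ₀² and τ_data=n/σ².
Here τ₀ = 1/8.1 = 0.123457 and τ_data = 28/59.0 = 0.474576, so τ_n = 0.598033.
Rearranging for μ₀: μ₀ = (μ_n·τ_n − τ_data·x̄)/τ₀ = (-8.8195·0.598033 − 0.474576·-11.4) / 0.123457 = 0.135814/0.123457 ≈ 1.1.

μ₀ = 1.1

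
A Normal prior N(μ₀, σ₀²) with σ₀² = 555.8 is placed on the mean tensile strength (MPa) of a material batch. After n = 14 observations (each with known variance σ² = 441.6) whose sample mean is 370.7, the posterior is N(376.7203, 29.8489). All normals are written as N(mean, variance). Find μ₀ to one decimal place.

The posterior mean is a precision-weighted average: μ_n = (τ₀μ₀ + τ_data·x̄)/(τ₀+τ_data), with τ₀=1/σ₀² and τ_data=n/σ².
Here τ₀ = 1/555.8 = 0.001799 and τ_data = 14/441.6 = 0.031703, so τ_n = 0.033502.
Rearranging for μ₀: μ₀ = (μ_n·τ_n − τ_data·x̄)/τ₀ = (376.7203·0.033502 − 0.031703·370.7) / 0.001799 = 0.868581/0.001799 ≈ 482.8.

μ₀ = 482.8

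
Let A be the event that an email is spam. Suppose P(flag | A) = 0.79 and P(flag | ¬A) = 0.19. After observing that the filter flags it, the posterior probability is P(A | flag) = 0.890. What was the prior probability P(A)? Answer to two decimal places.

P(A) = 0.66

In odds form, posterior odds = prior odds × likelihood ratio, so prior odds = posterior odds ÷ LR.
Posterior odds = 0.890/(1−0.890) = 8.0909. LR = 0.79/0.19 = 4.1579.
Prior odds = 8.0909/4.1579 = 1.9459, so P(A) = 1.9459/(1+1.9459) ≈ 0.66.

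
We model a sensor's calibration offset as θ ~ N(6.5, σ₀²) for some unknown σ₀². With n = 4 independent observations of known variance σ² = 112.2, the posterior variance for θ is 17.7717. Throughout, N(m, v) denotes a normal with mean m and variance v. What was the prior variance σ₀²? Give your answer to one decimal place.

For the Normal–Normal model with known σ², precisions add: τ_n = τ₀ + n/σ².
So 1/σ₀² = 1/17.7717 − 4/112.2 = 0.056269 − 0.035651 = 0.020618.
Hence σ₀² = 1/0.020618 ≈ 48.5.

σ₀² = 48.5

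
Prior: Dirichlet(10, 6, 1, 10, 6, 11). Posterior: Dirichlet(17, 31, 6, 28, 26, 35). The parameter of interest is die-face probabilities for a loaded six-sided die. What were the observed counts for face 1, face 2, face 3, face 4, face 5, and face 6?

For a Dirichlet(α) prior with multinomial counts c, the posterior is Dirichlet(α + c) componentwise.
Counts are posterior − prior componentwise: 17−10=7, 31−6=25, 6−1=5, 28−10=18, 26−6=20, 35−11=24.

counts (7, 25, 5, 18, 20, 24)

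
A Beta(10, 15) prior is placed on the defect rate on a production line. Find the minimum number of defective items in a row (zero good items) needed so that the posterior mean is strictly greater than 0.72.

After k defective items and 0 good items the posterior is Beta(10+k, 15), with mean (10+k)/(10+15+k).
Set (10+k)/(25+k) > 0.72 and solve: k > (0.72·25 − 10)/(1 − 0.72) = 28.571.
The smallest integer exceeding 28.571 is 29, and checking k=29: (39)/(54) = 0.7222 > 0.72.

k = 29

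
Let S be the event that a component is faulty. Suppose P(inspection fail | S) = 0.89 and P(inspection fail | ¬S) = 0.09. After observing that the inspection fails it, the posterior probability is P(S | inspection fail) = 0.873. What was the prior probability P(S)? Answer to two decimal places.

In odds form, posterior odds = prior odds × likelihood ratio, so prior odds = posterior odds ÷ LR.
Posterior odds = 0.873/(1−0.873) = 6.8740. LR = 0.89/0.09 = 9.8889.
Prior odds = 6.8740/9.8889 = 0.6951, so P(S) = 0.6951/(1+0.6951) ≈ 0.41.

P(S) = 0.41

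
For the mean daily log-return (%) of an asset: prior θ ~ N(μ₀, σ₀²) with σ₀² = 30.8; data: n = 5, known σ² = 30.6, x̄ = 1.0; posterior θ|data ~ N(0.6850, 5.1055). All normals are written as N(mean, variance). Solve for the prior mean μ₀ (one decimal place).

The posterior mean is a precision-weighted average: μ_n = (τ₀μ₀ + τ_data·x̄)/(τ₀+τ_data), with τ₀=1/σ₀² and τ_data=n/σ².
Here τ₀ = 1/30.8 = 0.032468 and τ_data = 5/30.6 = 0.163399, so τ_n = 0.195867.
Rearranging for μ₀: μ₀ = (μ_n·τ_n − τ_data·x̄)/τ₀ = (0.6850·0.195867 − 0.163399·1.0) / 0.032468 = -0.029230/0.032468 ≈ -0.9.

μ₀ = -0.9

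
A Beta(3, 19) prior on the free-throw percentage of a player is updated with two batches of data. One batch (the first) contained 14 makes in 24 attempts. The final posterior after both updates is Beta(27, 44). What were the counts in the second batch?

Sequential conjugate updates are equivalent to a single update on the pooled data, so total successes = posterior α − prior α and total failures = posterior β − prior β.
Total across both batches: 27−3=24 makes, 44−19=25 misses.
Subtract the first batch: 24−14=10 makes and 25−10=15 misses.

10 makes and 15 misses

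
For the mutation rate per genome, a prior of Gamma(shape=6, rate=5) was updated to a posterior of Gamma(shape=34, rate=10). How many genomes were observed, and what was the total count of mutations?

Gamma–Poisson conjugacy: posterior shape = α + Σxᵢ, posterior rate = β + n.
Matching: Σxᵢ = 34 − 6 = 28 and n = 10 − 5 = 5.

n = 5 genomes with total 28 mutations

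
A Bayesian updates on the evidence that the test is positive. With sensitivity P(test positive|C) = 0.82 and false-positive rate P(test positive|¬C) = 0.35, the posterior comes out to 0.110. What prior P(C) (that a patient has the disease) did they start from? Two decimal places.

P(C) = 0.05

In odds form, posterior odds = prior odds × likelihood ratio, so prior odds = posterior odds ÷ LR.
Posterior odds = 0.110/(1−0.110) = 0.1236. LR = 0.82/0.35 = 2.3429.
Prior odds = 0.1236/2.3429 = 0.0528, so P(C) = 0.0528/(1+0.0528) ≈ 0.05.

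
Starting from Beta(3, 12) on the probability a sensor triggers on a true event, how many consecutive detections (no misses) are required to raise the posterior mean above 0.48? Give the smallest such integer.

k = 9

After k detections and 0 misses the posterior is Beta(3+k, 12), with mean (3+k)/(3+12+k).
Set (3+k)/(15+k) > 0.48 and solve: k > (0.48·15 − 3)/(1 − 0.48) = 8.077.
The smallest integer exceeding 8.077 is 9, and checking k=9: (12)/(24) = 0.5000 > 0.48.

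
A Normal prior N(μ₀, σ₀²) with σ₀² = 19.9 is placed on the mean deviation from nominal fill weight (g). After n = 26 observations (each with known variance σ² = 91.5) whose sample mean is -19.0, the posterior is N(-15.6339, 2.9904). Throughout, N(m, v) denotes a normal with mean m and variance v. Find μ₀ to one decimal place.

μ₀ = 3.4

With known observation variance, the Normal–Normal posterior has precision τ_n = τ₀ + n/σ² and mean μ_n = (τ₀μ₀ + (n/σ²)x̄)/τ_n.
Here τ₀ = 1/19.9 = 0.050251 and τ_data = 26/91.5 = 0.284153, so τ_n = 0.334404.
Rearranging for μ₀: μ₀ = (μ_n·τ_n − τ_data·x̄)/τ₀ = (-15.6339·0.334404 − 0.284153·-19.0) / 0.050251 = 0.170868/0.050251 ≈ 3.4.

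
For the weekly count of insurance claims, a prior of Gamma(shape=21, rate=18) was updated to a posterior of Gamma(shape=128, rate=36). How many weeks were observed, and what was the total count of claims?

A Gamma(α, β) prior (rate parametrization) on a Poisson rate with n observations summing to S gives posterior Gamma(α+S, β+n).
Matching: Σxᵢ = 128 − 21 = 107 and n = 36 − 18 = 18.

n = 18 weeks with total 107 claims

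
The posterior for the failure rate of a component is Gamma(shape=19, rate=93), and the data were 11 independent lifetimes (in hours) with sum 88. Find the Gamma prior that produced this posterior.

Gamma–exponential conjugacy: posterior shape = α + n, posterior rate = β + Σtᵢ.
So α = 19 − 11 = 8 and β = 93 − 88 = 5.

Gamma(shape=8, rate=5)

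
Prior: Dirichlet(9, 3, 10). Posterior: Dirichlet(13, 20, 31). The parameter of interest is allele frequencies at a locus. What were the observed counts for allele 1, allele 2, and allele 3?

For a Dirichlet(α) prior with multinomial counts c, the posterior is Dirichlet(α + c) componentwise.
Counts are posterior − prior componentwise: 13−9=4, 20−3=17, 31−10=21.

counts (4, 17, 21)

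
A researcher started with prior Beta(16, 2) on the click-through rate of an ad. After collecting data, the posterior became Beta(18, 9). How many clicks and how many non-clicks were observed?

2 clicks and 7 non-clicks

A Beta(α, β) prior with s successes and f failures in binomial data gives a Beta(α+s, β+f) posterior.
Match parameters: s=18−16=2, f=9−2=7.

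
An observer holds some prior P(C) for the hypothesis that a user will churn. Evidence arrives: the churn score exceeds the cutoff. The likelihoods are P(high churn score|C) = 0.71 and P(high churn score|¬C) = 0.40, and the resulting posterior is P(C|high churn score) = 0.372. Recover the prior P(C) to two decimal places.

In odds form, posterior odds = prior odds × likelihood ratio, so prior odds = posterior odds ÷ LR.
Posterior odds = 0.372/(1−0.372) = 0.5924. LR = 0.71/0.40 = 1.7750.
Prior odds = 0.5924/1.7750 = 0.3337, so P(C) = 0.3337/(1+0.3337) ≈ 0.25.

P(C) = 0.25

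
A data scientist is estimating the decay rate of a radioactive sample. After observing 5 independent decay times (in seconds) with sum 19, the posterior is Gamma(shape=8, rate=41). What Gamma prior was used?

Gamma(shape=3, rate=22)

For an exponential likelihood with a Gamma(α, β) prior on the rate, n observations with total T give posterior Gamma(α+n, β+T).
So α = 8 − 5 = 3 and β = 41 − 19 = 22.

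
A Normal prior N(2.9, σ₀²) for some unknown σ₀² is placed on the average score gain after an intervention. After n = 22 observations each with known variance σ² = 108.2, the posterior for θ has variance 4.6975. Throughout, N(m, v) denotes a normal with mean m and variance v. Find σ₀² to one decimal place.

σ₀² = 104.7

For the Normal–Normal model with known σ², precisions add: τ_n = τ₀ + n/σ².
So 1/σ₀² = 1/4.6975 − 22/108.2 = 0.212879 − 0.203327 = 0.009552.
Hence σ₀² = 1/0.009552 ≈ 104.7.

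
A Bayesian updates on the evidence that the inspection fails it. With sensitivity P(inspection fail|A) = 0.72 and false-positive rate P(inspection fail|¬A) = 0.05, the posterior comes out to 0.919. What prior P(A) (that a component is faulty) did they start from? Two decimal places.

P(A) = 0.44

In odds form, posterior odds = prior odds × likelihood ratio, so prior odds = posterior odds ÷ LR.
Posterior odds = 0.919/(1−0.919) = 11.3457. LR = 0.72/0.05 = 14.4000.
Prior odds = 11.3457/14.4000 = 0.7879, so P(A) = 0.7879/(1+0.7879) ≈ 0.44.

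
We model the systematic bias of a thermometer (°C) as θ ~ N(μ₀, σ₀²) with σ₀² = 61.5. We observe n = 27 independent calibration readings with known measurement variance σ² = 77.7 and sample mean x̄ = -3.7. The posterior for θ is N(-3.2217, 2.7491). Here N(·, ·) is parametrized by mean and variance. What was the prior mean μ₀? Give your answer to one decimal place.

With known observation variance, the Normal–Normal posterior has precision τ_n = τ₀ + n/σ² and mean μ_n = (τ₀μ₀ + (n/σ²)x̄)/τ_n.
Here τ₀ = 1/61.5 = 0.016260 and τ_data = 27/77.7 = 0.347490, so τ_n = 0.363750.
Rearranging for μ₀: μ₀ = (μ_n·τ_n − τ_data·x̄)/τ₀ = (-3.2217·0.363750 − 0.347490·-3.7) / 0.016260 = 0.113820/0.016260 ≈ 7.0.

μ₀ = 7.0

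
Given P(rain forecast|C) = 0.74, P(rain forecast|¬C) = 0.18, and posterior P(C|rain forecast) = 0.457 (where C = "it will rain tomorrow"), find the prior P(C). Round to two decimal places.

Bayes' rule in odds form gives O(C|E) = O(C)·[P(E|C)/P(E|¬C)], hence O(C) = O(C|E)/LR.
Posterior odds = 0.457/(1−0.457) = 0.8416. LR = 0.74/0.18 = 4.1111.
Prior odds = 0.8416/4.1111 = 0.2047, so P(C) = 0.2047/(1+0.2047) ≈ 0.17.

P(C) = 0.17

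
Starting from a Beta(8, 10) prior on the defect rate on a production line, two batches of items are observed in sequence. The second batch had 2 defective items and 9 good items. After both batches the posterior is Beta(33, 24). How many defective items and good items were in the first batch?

Because Beta–binomial updating is additive in the counts, the combined data contributed (α_post−α_prior, β_post−β_prior) successes and failures.
Total across both batches: 33−8=25 defective items, 24−10=14 good items.
Subtract the second batch: 25−2=23 defective items and 14−9=5 good items.

23 defective items and 5 good items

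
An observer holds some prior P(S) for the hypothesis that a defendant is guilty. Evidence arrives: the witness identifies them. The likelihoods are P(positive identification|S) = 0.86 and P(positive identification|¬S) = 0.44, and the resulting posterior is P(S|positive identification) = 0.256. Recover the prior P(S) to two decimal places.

Bayes' rule in odds form gives O(S|E) = O(S)·[P(E|S)/P(E|¬S)], hence O(S) = O(S|E)/LR.
Posterior odds = 0.256/(1−0.256) = 0.3441. LR = 0.86/0.44 = 1.9545.
Prior odds = 0.3441/1.9545 = 0.1761, so P(S) = 0.1761/(1+0.1761) ≈ 0.15.

P(S) = 0.15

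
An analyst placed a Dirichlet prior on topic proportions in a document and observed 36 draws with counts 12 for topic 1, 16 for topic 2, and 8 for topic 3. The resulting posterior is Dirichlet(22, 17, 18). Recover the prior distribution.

For a Dirichlet(α) prior with multinomial counts c, the posterior is Dirichlet(α + c) componentwise.
Subtract each count from the matching posterior parameter: 22−12=10, 17−16=1, 18−8=10.

Dirichlet(10, 1, 10)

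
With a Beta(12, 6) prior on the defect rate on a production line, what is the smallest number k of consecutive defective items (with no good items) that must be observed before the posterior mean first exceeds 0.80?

After k defective items and 0 good items the posterior is Beta(12+k, 6), with mean (12+k)/(12+6+k).
Set (12+k)/(18+k) > 0.80 and solve: k > (0.80·18 − 12)/(1 − 0.80) = 12.000.
The smallest integer exceeding 12.000 is 13.

k = 13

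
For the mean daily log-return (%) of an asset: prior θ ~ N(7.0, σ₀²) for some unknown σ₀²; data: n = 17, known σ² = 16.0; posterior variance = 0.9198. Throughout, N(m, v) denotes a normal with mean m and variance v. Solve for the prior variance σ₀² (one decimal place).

σ₀² = 40.5

For the Normal–Normal model with known σ², precisions add: τ_n = τ₀ + n/σ².
So 1/σ₀² = 1/0.9198 − 17/16.0 = 1.087193 − 1.062500 = 0.024693.
Hence σ₀² = 1/0.024693 ≈ 40.5.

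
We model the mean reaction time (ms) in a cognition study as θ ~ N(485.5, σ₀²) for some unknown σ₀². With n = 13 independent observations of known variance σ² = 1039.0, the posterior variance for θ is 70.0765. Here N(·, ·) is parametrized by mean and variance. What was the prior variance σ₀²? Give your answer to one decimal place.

σ₀² = 568.8

For the Normal–Normal model with known σ², precisions add: τ_n = τ₀ + n/σ².
So 1/σ₀² = 1/70.0765 − 13/1039.0 = 0.014270 − 0.012512 = 0.001758.
Hence σ₀² = 1/0.001758 ≈ 568.8.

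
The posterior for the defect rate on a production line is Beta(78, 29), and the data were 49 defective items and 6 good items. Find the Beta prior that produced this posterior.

A Beta(a, b) prior with s successes and f failures in binomial data gives a Beta(a+s, b+f) posterior.
So a = 78 − 49 = 29 and b = 29 − 6 = 23.

Beta(29, 23)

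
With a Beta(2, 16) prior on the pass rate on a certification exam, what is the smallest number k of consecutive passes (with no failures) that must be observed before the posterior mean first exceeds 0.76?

After k passes and 0 failures the posterior is Beta(2+k, 16), with mean (2+k)/(2+16+k).
Set (2+k)/(18+k) > 0.76 and solve: k > (0.76·18 − 2)/(1 − 0.76) = 48.667.
The smallest integer exceeding 48.667 is 49, and checking k=49: (51)/(67) = 0.7612 > 0.76.

k = 49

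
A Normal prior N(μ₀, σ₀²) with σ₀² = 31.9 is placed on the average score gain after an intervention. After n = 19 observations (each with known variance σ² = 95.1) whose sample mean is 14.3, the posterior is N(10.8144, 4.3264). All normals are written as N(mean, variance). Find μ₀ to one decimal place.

With known observation variance, the Normal–Normal posterior has precision τ_n = τ₀ + n/σ² and mean μ_n = (τ₀μ₀ + (n/σ²)x̄)/τ_n.
Here τ₀ = 1/31.9 = 0.031348 and τ_data = 19/95.1 = 0.199790, so τ_n = 0.231138.
Rearranging for μ₀: μ₀ = (μ_n·τ_n − τ_data·x̄)/τ₀ = (10.8144·0.231138 − 0.199790·14.3) / 0.031348 = -0.357378/0.031348 ≈ -11.4.

μ₀ = -11.4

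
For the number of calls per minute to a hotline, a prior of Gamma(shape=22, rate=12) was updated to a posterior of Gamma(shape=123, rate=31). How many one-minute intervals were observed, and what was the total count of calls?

n = 19 one-minute intervals with total 101 calls

Gamma–Poisson conjugacy: posterior shape = α + Σxᵢ, posterior rate = β + n.
Matching: Σxᵢ = 123 − 22 = 101 and n = 31 − 12 = 19.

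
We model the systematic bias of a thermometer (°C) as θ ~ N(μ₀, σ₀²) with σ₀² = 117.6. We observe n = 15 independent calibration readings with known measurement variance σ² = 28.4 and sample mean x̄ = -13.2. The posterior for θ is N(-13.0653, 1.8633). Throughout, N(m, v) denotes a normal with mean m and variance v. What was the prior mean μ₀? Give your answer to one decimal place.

μ₀ = -4.7

The posterior mean is a precision-weighted average: μ_n = (τ₀μ₀ + τ_data·x̄)/(τ₀+τ_data), with τ₀=1/σ₀² and τ_data=n/σ².
Here τ₀ = 1/117.6 = 0.008503 and τ_data = 15/28.4 = 0.528169, so τ_n = 0.536672.
Rearranging for μ₀: μ₀ = (μ_n·τ_n − τ_data·x̄)/τ₀ = (-13.0653·0.536672 − 0.528169·-13.2) / 0.008503 = -0.039950/0.008503 ≈ -4.7.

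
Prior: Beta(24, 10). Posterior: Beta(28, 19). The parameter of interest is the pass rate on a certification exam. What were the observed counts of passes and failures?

4 passes and 9 failures

Under Beta–binomial conjugacy the posterior parameters are (a+s, b+f).
So s = 28 − 24 = 4 and f = 19 − 10 = 9.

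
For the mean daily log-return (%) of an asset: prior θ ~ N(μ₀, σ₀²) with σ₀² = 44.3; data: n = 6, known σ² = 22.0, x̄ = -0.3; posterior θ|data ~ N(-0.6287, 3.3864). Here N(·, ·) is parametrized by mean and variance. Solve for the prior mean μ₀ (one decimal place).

μ₀ = -4.6

With known observation variance, the Normal–Normal posterior has precision τ_n = τ₀ + n/σ² and mean μ_n = (τ₀μ₀ + (n/σ²)x̄)/τ_n.
Here τ₀ = 1/44.3 = 0.022573 and τ_data = 6/22.0 = 0.272727, so τ_n = 0.295300.
Rearranging for μ₀: μ₀ = (μ_n·τ_n − τ_data·x̄)/τ₀ = (-0.6287·0.295300 − 0.272727·-0.3) / 0.022573 = -0.103837/0.022573 ≈ -4.6.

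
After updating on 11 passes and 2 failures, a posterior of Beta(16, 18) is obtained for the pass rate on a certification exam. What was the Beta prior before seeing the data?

A Beta(α, β) prior with s successes and f failures in binomial data gives a Beta(α+s, β+f) posterior.
So α = 16 − 11 = 5 and β = 18 − 2 = 16.

Beta(5, 16)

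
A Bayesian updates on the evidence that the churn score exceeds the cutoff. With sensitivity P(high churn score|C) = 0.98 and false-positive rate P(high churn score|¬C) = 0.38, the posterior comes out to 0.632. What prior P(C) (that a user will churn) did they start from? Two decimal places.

P(C) = 0.40

In odds form, posterior odds = prior odds × likelihood ratio, so prior odds = posterior odds ÷ LR.
Posterior odds = 0.632/(1−0.632) = 1.7174. LR = 0.98/0.38 = 2.5789.
Prior odds = 1.7174/2.5789 = 0.6659, so P(C) = 0.6659/(1+0.6659) ≈ 0.40.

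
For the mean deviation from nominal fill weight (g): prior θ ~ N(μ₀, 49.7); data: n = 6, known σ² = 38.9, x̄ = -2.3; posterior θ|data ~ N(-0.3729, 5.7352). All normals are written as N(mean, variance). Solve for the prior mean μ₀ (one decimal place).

With known observation variance, the Normal–Normal posterior has precision τ_n = τ₀ + n/σ² and mean μ_n = (τ₀μ₀ + (n/σ²)x̄)/τ_n.
Here τ₀ = 1/49.7 = 0.020121 and τ_data = 6/38.9 = 0.154242, so τ_n = 0.174363.
Rearranging for μ₀: μ₀ = (μ_n·τ_n − τ_data·x̄)/τ₀ = (-0.3729·0.174363 − 0.154242·-2.3) / 0.020121 = 0.289737/0.020121 ≈ 14.4.

μ₀ = 14.4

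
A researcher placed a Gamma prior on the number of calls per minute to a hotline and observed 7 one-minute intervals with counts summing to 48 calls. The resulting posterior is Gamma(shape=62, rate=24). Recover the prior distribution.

Gamma(shape=14, rate=17)

A Gamma(α, β) prior (rate parametrization) on a Poisson rate with n observations summing to S gives posterior Gamma(α+S, β+n).
So α = 62 − 48 = 14 and β = 24 − 7 = 17.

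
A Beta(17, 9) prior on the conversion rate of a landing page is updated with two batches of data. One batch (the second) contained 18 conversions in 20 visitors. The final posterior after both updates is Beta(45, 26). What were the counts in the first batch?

10 conversions and 15 bounces

Because Beta–binomial updating is additive in the counts, the combined data contributed (α_post−α_prior, β_post−β_prior) successes and failures.
Total across both batches: 45−17=28 conversions, 26−9=17 bounces.
Subtract the second batch: 28−18=10 conversions and 17−2=15 bounces.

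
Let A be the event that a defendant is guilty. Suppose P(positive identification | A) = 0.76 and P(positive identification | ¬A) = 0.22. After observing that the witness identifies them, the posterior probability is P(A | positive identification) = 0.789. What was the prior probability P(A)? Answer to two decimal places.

P(A) = 0.52

In odds form, posterior odds = prior odds × likelihood ratio, so prior odds = posterior odds ÷ LR.
Posterior odds = 0.789/(1−0.789) = 3.7393. LR = 0.76/0.22 = 3.4545.
Prior odds = 3.7393/3.4545 = 1.0824, so P(A) = 1.0824/(1+1.0824) ≈ 0.52.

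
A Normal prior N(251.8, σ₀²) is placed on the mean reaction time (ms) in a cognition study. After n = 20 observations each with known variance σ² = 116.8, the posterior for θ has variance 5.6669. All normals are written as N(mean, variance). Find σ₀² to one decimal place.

σ₀² = 191.2

For the Normal–Normal model with known σ², precisions add: τ_n = τ₀ + n/σ².
So 1/σ₀² = 1/5.6669 − 20/116.8 = 0.176463 − 0.171233 = 0.005230.
Hence σ₀² = 1/0.005230 ≈ 191.2.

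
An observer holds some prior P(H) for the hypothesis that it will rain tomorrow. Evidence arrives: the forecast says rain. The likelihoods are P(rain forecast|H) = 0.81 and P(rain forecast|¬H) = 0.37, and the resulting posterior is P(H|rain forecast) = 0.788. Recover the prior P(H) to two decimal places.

P(H) = 0.63

In odds form, posterior odds = prior odds × likelihood ratio, so prior odds = posterior odds ÷ LR.
Posterior odds = 0.788/(1−0.788) = 3.7170. LR = 0.81/0.37 = 2.1892.
Prior odds = 3.7170/2.1892 = 1.6979, so P(H) = 1.6979/(1+1.6979) ≈ 0.63.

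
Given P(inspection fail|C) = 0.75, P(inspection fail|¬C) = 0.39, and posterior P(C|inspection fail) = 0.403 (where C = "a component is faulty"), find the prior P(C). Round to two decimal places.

In odds form, posterior odds = prior odds × likelihood ratio, so prior odds = posterior odds ÷ LR.
Posterior odds = 0.403/(1−0.403) = 0.6750. LR = 0.75/0.39 = 1.9231.
Prior odds = 0.6750/1.9231 = 0.3510, so P(C) = 0.3510/(1+0.3510) ≈ 0.26.

P(C) = 0.26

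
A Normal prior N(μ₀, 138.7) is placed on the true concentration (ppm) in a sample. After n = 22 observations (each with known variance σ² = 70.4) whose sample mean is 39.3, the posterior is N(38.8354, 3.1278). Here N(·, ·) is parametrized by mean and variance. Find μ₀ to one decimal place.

With known observation variance, the Normal–Normal posterior has precision τ_n = τ₀ + n/σ² and mean μ_n = (τ₀μ₀ + (n/σ²)x̄)/τ_n.
Here τ₀ = 1/138.7 = 0.007210 and τ_data = 22/70.4 = 0.312500, so τ_n = 0.319710.
Rearranging for μ₀: μ₀ = (μ_n·τ_n − τ_data·x̄)/τ₀ = (38.8354·0.319710 − 0.312500·39.3) / 0.007210 = 0.134816/0.007210 ≈ 18.7.

μ₀ = 18.7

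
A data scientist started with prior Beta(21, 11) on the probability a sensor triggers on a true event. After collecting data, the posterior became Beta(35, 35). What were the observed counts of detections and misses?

14 detections and 24 misses

A Beta(α, β) prior with s successes and f failures in binomial data gives a Beta(α+s, β+f) posterior.
Match parameters: s=35−21=14, f=35−11=24.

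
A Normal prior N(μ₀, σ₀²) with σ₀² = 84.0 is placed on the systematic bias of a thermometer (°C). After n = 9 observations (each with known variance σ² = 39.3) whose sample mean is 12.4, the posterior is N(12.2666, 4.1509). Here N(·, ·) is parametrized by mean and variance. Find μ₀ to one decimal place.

μ₀ = 9.7

With known observation variance, the Normal–Normal posterior has precision τ_n = τ₀ + n/σ² and mean μ_n = (τ₀μ₀ + (n/σ²)x̄)/τ_n.
Here τ₀ = 1/84.0 = 0.011905 and τ_data = 9/39.3 = 0.229008, so τ_n = 0.240913.
Rearranging for μ₀: μ₀ = (μ_n·τ_n − τ_data·x̄)/τ₀ = (12.2666·0.240913 − 0.229008·12.4) / 0.011905 = 0.115484/0.011905 ≈ 9.7.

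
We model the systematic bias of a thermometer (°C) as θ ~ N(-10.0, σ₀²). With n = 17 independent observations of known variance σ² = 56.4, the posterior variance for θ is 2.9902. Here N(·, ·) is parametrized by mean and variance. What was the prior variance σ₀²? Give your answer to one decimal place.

σ₀² = 30.3

For the Normal–Normal model with known σ², precisions add: τ_n = τ₀ + n/σ².
So 1/σ₀² = 1/2.9902 − 17/56.4 = 0.334426 − 0.301418 = 0.033008.
Hence σ₀² = 1/0.033008 ≈ 30.3.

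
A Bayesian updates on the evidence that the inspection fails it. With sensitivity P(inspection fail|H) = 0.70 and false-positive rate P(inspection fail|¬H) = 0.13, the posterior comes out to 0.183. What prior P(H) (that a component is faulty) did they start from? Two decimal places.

Bayes' rule in odds form gives O(H|E) = O(H)·[P(E|H)/P(E|¬H)], hence O(H) = O(H|E)/LR.
Posterior odds = 0.183/(1−0.183) = 0.2240. LR = 0.70/0.13 = 5.3846.
Prior odds = 0.2240/5.3846 = 0.0416, so P(H) = 0.0416/(1+0.0416) ≈ 0.04.

P(H) = 0.04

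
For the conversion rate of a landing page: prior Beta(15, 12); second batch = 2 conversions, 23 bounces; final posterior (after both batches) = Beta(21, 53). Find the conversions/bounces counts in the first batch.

Because Beta–binomial updating is additive in the counts, the combined data contributed (α_post−α_prior, β_post−β_prior) successes and failures.
Total across both batches: 21−15=6 conversions, 53−12=41 bounces.
Subtract the second batch: 6−2=4 conversions and 41−23=18 bounces.

4 conversions and 18 bounces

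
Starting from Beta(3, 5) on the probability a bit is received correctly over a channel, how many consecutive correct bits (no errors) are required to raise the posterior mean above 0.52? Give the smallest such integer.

k = 3

After k correct bits and 0 errors the posterior is Beta(3+k, 5), with mean (3+k)/(3+5+k).
Set (3+k)/(8+k) > 0.52 and solve: k > (0.52·8 − 3)/(1 − 0.52) = 2.417.
The smallest integer exceeding 2.417 is 3, and checking k=3: (6)/(11) = 0.5455 > 0.52.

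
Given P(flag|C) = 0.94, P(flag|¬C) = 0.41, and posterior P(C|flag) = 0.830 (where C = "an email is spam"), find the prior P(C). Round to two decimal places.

Bayes' rule in odds form gives O(C|E) = O(C)·[P(E|C)/P(E|¬C)], hence O(C) = O(C|E)/LR.
Posterior odds = 0.830/(1−0.830) = 4.8824. LR = 0.94/0.41 = 2.2927.
Prior odds = 4.8824/2.2927 = 2.1295, so P(C) = 2.1295/(1+2.1295) ≈ 0.68.

P(C) = 0.68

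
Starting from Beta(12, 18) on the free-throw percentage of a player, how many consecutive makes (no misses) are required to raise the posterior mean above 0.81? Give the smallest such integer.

After k makes and 0 misses the posterior is Beta(12+k, 18), with mean (12+k)/(12+18+k).
Set (12+k)/(30+k) > 0.81 and solve: k > (0.81·30 − 12)/(1 − 0.81) = 64.737.
The smallest integer exceeding 64.737 is 65.

k = 65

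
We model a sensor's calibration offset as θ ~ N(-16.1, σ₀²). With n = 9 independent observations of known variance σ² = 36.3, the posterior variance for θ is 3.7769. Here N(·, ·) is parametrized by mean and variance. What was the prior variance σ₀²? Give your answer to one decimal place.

For the Normal–Normal model with known σ², precisions add: τ_n = τ₀ + n/σ².
So 1/σ₀² = 1/3.7769 − 9/36.3 = 0.264767 − 0.247934 = 0.016833.
Hence σ₀² = 1/0.016833 ≈ 59.4.

σ₀² = 59.4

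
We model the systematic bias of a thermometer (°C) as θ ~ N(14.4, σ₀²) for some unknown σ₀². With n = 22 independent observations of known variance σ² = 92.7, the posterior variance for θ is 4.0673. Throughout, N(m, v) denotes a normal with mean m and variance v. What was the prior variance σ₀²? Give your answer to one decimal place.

σ₀² = 117.1

Posterior precision equals prior precision plus data precision: 1/σ_n² = 1/σ₀² + n/σ².
So 1/σ₀² = 1/4.0673 − 22/92.7 = 0.245863 − 0.237325 = 0.008538.
Hence σ₀² = 1/0.008538 ≈ 117.1.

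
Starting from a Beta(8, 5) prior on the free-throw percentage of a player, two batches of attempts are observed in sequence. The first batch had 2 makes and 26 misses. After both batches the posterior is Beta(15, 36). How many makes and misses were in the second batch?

Sequential conjugate updates are equivalent to a single update on the pooled data, so total successes = posterior α − prior α and total failures = posterior β − prior β.
Total across both batches: 15−8=7 makes, 36−5=31 misses.
Subtract the first batch: 7−2=5 makes and 31−26=5 misses.

5 makes and 5 misses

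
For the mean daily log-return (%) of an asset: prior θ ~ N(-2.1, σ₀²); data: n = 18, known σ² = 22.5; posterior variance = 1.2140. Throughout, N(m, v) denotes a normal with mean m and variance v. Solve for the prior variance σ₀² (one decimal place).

σ₀² = 42.2

For the Normal–Normal model with known σ², precisions add: τ_n = τ₀ + n/σ².
So 1/σ₀² = 1/1.2140 − 18/22.5 = 0.823723 − 0.800000 = 0.023723.
Hence σ₀² = 1/0.023723 ≈ 42.2.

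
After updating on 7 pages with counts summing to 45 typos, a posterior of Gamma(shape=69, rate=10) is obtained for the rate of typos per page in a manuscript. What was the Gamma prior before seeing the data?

Gamma(shape=24, rate=3)

Gamma–Poisson conjugacy: posterior shape = α + Σxᵢ, posterior rate = β + n.
So α = 69 − 45 = 24 and β = 10 − 7 = 3.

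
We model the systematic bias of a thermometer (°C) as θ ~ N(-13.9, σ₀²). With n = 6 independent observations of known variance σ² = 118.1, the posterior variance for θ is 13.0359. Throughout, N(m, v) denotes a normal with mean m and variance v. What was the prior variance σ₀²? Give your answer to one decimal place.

For the Normal–Normal model with known σ², precisions add: τ_n = τ₀ + n/σ².
So 1/σ₀² = 1/13.0359 − 6/118.1 = 0.076711 − 0.050804 = 0.025907.
Hence σ₀² = 1/0.025907 ≈ 38.6.

σ₀² = 38.6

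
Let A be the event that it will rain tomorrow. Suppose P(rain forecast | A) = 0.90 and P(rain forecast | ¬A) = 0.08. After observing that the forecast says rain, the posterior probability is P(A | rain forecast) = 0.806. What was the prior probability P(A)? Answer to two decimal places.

In odds form, posterior odds = prior odds × likelihood ratio, so prior odds = posterior odds ÷ LR.
Posterior odds = 0.806/(1−0.806) = 4.1546. LR = 0.90/0.08 = 11.2500.
Prior odds = 4.1546/11.2500 = 0.3693, so P(A) = 0.3693/(1+0.3693) ≈ 0.27.

P(A) = 0.27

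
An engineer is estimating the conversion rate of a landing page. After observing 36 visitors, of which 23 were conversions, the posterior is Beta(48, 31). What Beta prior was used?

Beta(25, 18)

A Beta(a, b) prior with s successes and f failures in binomial data gives a Beta(a+s, b+f) posterior.
Subtract the data counts: 48−23=25, 31−13=18.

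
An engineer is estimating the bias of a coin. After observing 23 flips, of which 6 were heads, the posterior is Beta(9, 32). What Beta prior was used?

Beta(3, 15)

Under Beta–binomial conjugacy the posterior parameters are (a+s, b+f).
So a = 9 − 6 = 3 and b = 32 − 17 = 15.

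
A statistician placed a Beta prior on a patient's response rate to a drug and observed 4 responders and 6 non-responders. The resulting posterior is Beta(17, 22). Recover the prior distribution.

Beta(13, 16)

A Beta(a, b) prior with s successes and f failures in binomial data gives a Beta(a+s, b+f) posterior.
So a = 17 − 4 = 13 and b = 22 − 6 = 16.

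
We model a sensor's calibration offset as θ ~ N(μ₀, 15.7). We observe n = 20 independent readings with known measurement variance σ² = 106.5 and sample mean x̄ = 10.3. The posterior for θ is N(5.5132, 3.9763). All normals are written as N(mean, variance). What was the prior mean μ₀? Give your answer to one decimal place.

μ₀ = -8.6

The posterior mean is a precision-weighted average: μ_n = (τ₀μ₀ + τ_data·x̄)/(τ₀+τ_data), with τ₀=1/σ₀² and τ_data=n/σ².
Here τ₀ = 1/15.7 = 0.063694 and τ_data = 20/106.5 = 0.187793, so τ_n = 0.251487.
Rearranging for μ₀: μ₀ = (μ_n·τ_n − τ_data·x̄)/τ₀ = (5.5132·0.251487 − 0.187793·10.3) / 0.063694 = -0.547770/0.063694 ≈ -8.6.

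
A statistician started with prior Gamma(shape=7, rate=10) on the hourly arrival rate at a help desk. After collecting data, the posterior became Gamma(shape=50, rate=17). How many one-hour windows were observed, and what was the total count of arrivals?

Gamma–Poisson conjugacy: posterior shape = α + Σxᵢ, posterior rate = β + n.
Matching: Σxᵢ = 50 − 7 = 43 and n = 17 − 10 = 7.

n = 7 one-hour windows with total 43 arrivals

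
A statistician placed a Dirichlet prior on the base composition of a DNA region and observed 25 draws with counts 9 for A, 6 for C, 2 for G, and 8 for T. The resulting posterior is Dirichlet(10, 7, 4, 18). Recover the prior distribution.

Dirichlet(1, 1, 2, 10)

For a Dirichlet(α) prior with multinomial counts c, the posterior is Dirichlet(α + c) componentwise.
Subtract each count from the matching posterior parameter: 10−9=1, 7−6=1, 4−2=2, 18−8=10.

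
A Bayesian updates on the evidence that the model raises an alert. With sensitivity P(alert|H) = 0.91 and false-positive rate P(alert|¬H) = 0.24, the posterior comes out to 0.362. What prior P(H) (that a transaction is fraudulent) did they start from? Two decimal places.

P(H) = 0.13

In odds form, posterior odds = prior odds × likelihood ratio, so prior odds = posterior odds ÷ LR.
Posterior odds = 0.362/(1−0.362) = 0.5674. LR = 0.91/0.24 = 3.7917.
Prior odds = 0.5674/3.7917 = 0.1496, so P(H) = 0.1496/(1+0.1496) ≈ 0.13.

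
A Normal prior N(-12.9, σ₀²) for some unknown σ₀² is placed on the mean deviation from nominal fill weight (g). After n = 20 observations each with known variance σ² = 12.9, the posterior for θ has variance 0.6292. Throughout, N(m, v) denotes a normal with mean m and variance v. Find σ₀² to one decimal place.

σ₀² = 25.7

Posterior precision equals prior precision plus data precision: 1/σ_n² = 1/σ₀² + n/σ².
So 1/σ₀² = 1/0.6292 − 20/12.9 = 1.589320 − 1.550388 = 0.038932.
Hence σ₀² = 1/0.038932 ≈ 25.7.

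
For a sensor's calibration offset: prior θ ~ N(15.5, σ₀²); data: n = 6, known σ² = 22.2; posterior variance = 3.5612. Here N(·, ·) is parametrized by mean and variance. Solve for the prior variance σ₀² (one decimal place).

σ₀² = 94.9

Posterior precision equals prior precision plus data precision: 1/σ_n² = 1/σ₀² + n/σ².
So 1/σ₀² = 1/3.5612 − 6/22.2 = 0.280804 − 0.270270 = 0.010534.
Hence σ₀² = 1/0.010534 ≈ 94.9.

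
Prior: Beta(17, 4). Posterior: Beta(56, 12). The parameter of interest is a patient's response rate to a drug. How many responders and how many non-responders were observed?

39 responders and 8 non-responders

Beta is conjugate to the binomial likelihood: posterior = Beta(a+s, b+f).
So s = 56 − 17 = 39 and f = 12 − 4 = 8.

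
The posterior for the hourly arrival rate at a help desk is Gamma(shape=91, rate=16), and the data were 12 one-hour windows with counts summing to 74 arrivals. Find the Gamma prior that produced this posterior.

Gamma(shape=17, rate=4)

Gamma–Poisson conjugacy: posterior shape = α + Σxᵢ, posterior rate = β + n.
So α = 91 − 74 = 17 and β = 16 − 12 = 4.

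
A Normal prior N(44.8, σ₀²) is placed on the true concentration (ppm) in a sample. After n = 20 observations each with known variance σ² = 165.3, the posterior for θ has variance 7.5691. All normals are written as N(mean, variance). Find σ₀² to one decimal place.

σ₀² = 89.9

Posterior precision equals prior precision plus data precision: 1/σ_n² = 1/σ₀² + n/σ².
So 1/σ₀² = 1/7.5691 − 20/165.3 = 0.132116 − 0.120992 = 0.011124.
Hence σ₀² = 1/0.011124 ≈ 89.9.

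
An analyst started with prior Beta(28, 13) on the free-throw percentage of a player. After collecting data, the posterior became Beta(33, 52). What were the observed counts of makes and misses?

A Beta(a, b) prior with s successes and f failures in binomial data gives a Beta(a+s, b+f) posterior.
Match parameters: s=33−28=5, f=52−13=39.

5 makes and 39 misses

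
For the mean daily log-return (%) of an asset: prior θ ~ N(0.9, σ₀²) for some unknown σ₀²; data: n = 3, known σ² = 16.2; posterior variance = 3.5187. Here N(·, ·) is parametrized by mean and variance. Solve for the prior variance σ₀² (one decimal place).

Posterior precision equals prior precision plus data precision: 1/σ_n² = 1/σ₀² + n/σ².
So 1/σ₀² = 1/3.5187 − 3/16.2 = 0.284196 − 0.185185 = 0.099011.
Hence σ₀² = 1/0.099011 ≈ 10.1.

σ₀² = 10.1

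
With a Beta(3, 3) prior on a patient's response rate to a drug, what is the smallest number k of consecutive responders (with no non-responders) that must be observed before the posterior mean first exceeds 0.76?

After k responders and 0 non-responders the posterior is Beta(3+k, 3), with mean (3+k)/(3+3+k).
Set (3+k)/(6+k) > 0.76 and solve: k > (0.76·6 − 3)/(1 − 0.76) = 6.500.
The smallest integer exceeding 6.500 is 7, and checking k=7: (10)/(13) = 0.7692 > 0.76.

k = 7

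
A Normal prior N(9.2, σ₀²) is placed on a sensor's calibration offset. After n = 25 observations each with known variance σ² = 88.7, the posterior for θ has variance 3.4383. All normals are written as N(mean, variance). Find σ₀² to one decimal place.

For the Normal–Normal model with known σ², precisions add: τ_n = τ₀ + n/σ².
So 1/σ₀² = 1/3.4383 − 25/88.7 = 0.290841 − 0.281849 = 0.008992.
Hence σ₀² = 1/0.008992 ≈ 111.2.

σ₀² = 111.2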